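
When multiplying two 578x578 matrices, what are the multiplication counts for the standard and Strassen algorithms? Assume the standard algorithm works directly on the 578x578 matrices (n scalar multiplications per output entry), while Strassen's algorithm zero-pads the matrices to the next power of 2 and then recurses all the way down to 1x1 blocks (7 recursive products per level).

Matrix multiplication for 578x578 matrices:

Strassen's algorithm requires power-of-2 dimensions. Pad 578x578 to 1024x1024 (next power of 2).

Standard algorithm: 578^3 = 193100552 multiplications
Strassen's algorithm: 7^(log2(1024)) = 7^10 = 282475249 multiplications
Difference: 193100552 - 282475249 = -89374697 (Strassen uses MORE here due to padding overhead — for small or just-over-power-of-2 n, padding can outweigh the per-level savings)

Standard: 193100552 multiplications (578^3). Strassen: 282475249 multiplications (7^10, after padding to 1024x1024). Strassen reduces 8 recursive multiplications to 7 at each level.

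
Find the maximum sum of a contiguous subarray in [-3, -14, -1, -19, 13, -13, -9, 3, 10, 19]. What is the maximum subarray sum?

Using Kadane's algorithm on [-3, -14, -1, -19, 13, -13, -9, 3, 10, 19]:

Scanning through the array:
Position 1 (value -14): max_ending_here = -14, max_so_far = -3
Position 2 (value -1): max_ending_here = -1, max_so_far = -1
Position 3 (value -19): max_ending_here = -19, max_so_far = -1
Position 4 (value 13): max_ending_here = 13, max_so_far = 13
Position 5 (value -13): max_ending_here = 0, max_so_far = 13
Position 6 (value -9): max_ending_here = -9, max_so_far = 13
Position 7 (value 3): max_ending_here = 3, max_so_far = 13
Position 8 (value 10): max_ending_here = 13, max_so_far = 13
Position 9 (value 19): max_ending_here = 32, max_so_far = 32

Maximum subarray: [3, 10, 19]
Maximum sum: 32

The maximum subarray is [3, 10, 19] with sum 32. This subarray runs from index 7 to index 9.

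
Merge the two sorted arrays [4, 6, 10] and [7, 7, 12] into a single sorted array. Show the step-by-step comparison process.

Merging process:

Compare 4 vs 7: take 4 from left. Merged: [4]
Compare 6 vs 7: take 6 from left. Merged: [4, 6]
Compare 10 vs 7: take 7 from right. Merged: [4, 6, 7]
Compare 10 vs 7: take 7 from right. Merged: [4, 6, 7, 7]
Compare 10 vs 12: take 10 from left. Merged: [4, 6, 7, 7, 10]
Append remaining from right: [12]. Merged: [4, 6, 7, 7, 10, 12]

Final merged array: [4, 6, 7, 7, 10, 12]
Total comparisons: 5

The merged array is [4, 6, 7, 7, 10, 12], requiring 5 comparisons. The merge step runs in O(n) time where n is the total number of elements.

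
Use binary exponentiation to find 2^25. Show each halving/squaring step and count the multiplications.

Computing 2^25 by squaring (build up from 2^1; each line after the first costs one multiplication):

2^1 = 2
2^2 = (2^1)^2 = 2^2 = 4
2^3 = 2 * 2^2 = 2 * 4 = 8
2^6 = (2^3)^2 = 8^2 = 64
2^12 = (2^6)^2 = 64^2 = 4096
2^24 = (2^12)^2 = 4096^2 = 16777216
2^25 = 2 * 2^24 = 2 * 16777216 = 33554432

Result: 33554432
Multiplications needed: 6 (6 lines after 2^1)

2^25 = 33554432. Using exponentiation by squaring, this requires 6 multiplications. The key idea: if the exponent is even, square the half-power; if odd, multiply by the base once.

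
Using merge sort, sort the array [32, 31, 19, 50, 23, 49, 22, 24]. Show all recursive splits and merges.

Merge sort trace:

Split: [32, 31, 19, 50, 23, 49, 22, 24] -> [32, 31, 19, 50] and [23, 49, 22, 24]
  Split: [32, 31, 19, 50] -> [32, 31] and [19, 50]
    Split: [32, 31] -> [32] and [31]
    Merge: [32] + [31] -> [31, 32]
    Split: [19, 50] -> [19] and [50]
    Merge: [19] + [50] -> [19, 50]
  Merge: [31, 32] + [19, 50] -> [19, 31, 32, 50]
  Split: [23, 49, 22, 24] -> [23, 49] and [22, 24]
    Split: [23, 49] -> [23] and [49]
    Merge: [23] + [49] -> [23, 49]
    Split: [22, 24] -> [22] and [24]
    Merge: [22] + [24] -> [22, 24]
  Merge: [23, 49] + [22, 24] -> [22, 23, 24, 49]
Merge: [19, 31, 32, 50] + [22, 23, 24, 49] -> [19, 22, 23, 24, 31, 32, 49, 50]

Final sorted array: [19, 22, 23, 24, 31, 32, 49, 50]

The merge sort proceeds by recursively splitting the array and merging sorted halves.
After all merges, the sorted array is [19, 22, 23, 24, 31, 32, 49, 50].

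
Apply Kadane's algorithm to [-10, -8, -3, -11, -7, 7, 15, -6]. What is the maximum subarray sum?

Using Kadane's algorithm on [-10, -8, -3, -11, -7, 7, 15, -6]:

Scanning through the array:
Position 1 (value -8): max_ending_here = -8, max_so_far = -8
Position 2 (value -3): max_ending_here = -3, max_so_far = -3
Position 3 (value -11): max_ending_here = -11, max_so_far = -3
Position 4 (value -7): max_ending_here = -7, max_so_far = -3
Position 5 (value 7): max_ending_here = 7, max_so_far = 7
Position 6 (value 15): max_ending_here = 22, max_so_far = 22
Position 7 (value -6): max_ending_here = 16, max_so_far = 22

Maximum subarray: [7, 15]
Maximum sum: 22

The maximum subarray is [7, 15] with sum 22. This subarray runs from index 5 to index 6.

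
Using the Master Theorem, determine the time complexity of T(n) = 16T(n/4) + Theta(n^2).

Master Theorem for T(n) = 16T(n/4) + O(n^2):

a = 16, b = 4, c = 2
log_b(a) = log_4(16) = 2.0000

Case 2: c = 2 = log_4(16) = 2.0000
T(n) = O(n^2 log n) = O(n^2 log n)

For T(n) = 16T(n/4) + O(n^2): log_4(16) = 2.0000. This is Case 2 of the Master Theorem (c = log_b(a), equal work at all levels), giving O(n^2 log n).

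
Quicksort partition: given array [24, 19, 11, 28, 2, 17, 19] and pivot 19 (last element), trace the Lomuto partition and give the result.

Lomuto partition with pivot = 19:

Initial array: [24, 19, 11, 28, 2, 17, 19]

arr[0]=24 > 19: no swap
arr[1]=19 <= 19: swap with position 0, array becomes [19, 24, 11, 28, 2, 17, 19]
arr[2]=11 <= 19: swap with position 1, array becomes [19, 11, 24, 28, 2, 17, 19]
arr[3]=28 > 19: no swap
arr[4]=2 <= 19: swap with position 2, array becomes [19, 11, 2, 28, 24, 17, 19]
arr[5]=17 <= 19: swap with position 3, array becomes [19, 11, 2, 17, 24, 28, 19]

Place pivot at position 4: [19, 11, 2, 17, 19, 28, 24]
Pivot position: 4

After partitioning with pivot 19, the array becomes [19, 11, 2, 17, 19, 28, 24]. The pivot is placed at index 4. All elements to the left of the pivot are <= 19, and all elements to the right are > 19.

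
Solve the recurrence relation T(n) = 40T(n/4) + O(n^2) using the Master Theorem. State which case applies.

Master Theorem for T(n) = 40T(n/4) + O(n^2):

a = 40, b = 4, c = 2
log_b(a) = log_4(40) = 2.6610

Case 1: c = 2 < log_4(40) = 2.6610
T(n) = O(n^(log_4 40))

For T(n) = 40T(n/4) + O(n^2): log_4(40) = 2.6610. This is Case 1 of the Master Theorem (c < log_b(a), work dominated by leaves), giving O(n^(log_4 40)).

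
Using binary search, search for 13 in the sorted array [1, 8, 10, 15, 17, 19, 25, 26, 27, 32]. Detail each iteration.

Binary search for 13 in [1, 8, 10, 15, 17, 19, 25, 26, 27, 32]:

lo=0, hi=9, mid=4, arr[mid]=17 -> 17 > 13, search left half
lo=0, hi=3, mid=1, arr[mid]=8 -> 8 < 13, search right half
lo=2, hi=3, mid=2, arr[mid]=10 -> 10 < 13, search right half
lo=3, hi=3, mid=3, arr[mid]=15 -> 15 > 13, search left half
lo=3 > hi=2, target 13 not found

Binary search determines that 13 is not in the array after 4 comparisons. The search space was exhausted without finding the target.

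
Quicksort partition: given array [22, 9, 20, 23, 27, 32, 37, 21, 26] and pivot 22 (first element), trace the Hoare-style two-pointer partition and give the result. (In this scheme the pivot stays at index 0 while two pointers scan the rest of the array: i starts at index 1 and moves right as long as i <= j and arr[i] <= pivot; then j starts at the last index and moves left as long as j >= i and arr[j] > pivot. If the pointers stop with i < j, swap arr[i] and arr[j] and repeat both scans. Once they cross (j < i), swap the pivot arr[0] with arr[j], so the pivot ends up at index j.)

Hoare-style two-pointer partition with pivot = 22:

Initial array: [22, 9, 20, 23, 27, 32, 37, 21, 26]

Pointers start at i = 1, j = 8.
i stops at index 3 (arr[3]=23 > 22), j stops at index 7 (arr[7]=21 <= 22): swap arr[3] and arr[7], array becomes [22, 9, 20, 21, 27, 32, 37, 23, 26]
i ends at 4, j ends at 3: the pointers have crossed (j < i), so scanning stops.

Swap pivot arr[0] with arr[3] to place pivot at position 3: [21, 9, 20, 22, 27, 32, 37, 23, 26]
Pivot position: 3

After partitioning with pivot 22, the array becomes [21, 9, 20, 22, 27, 32, 37, 23, 26]. The pivot is placed at index 3. All elements to the left of the pivot are <= 22, and all elements to the right are > 22.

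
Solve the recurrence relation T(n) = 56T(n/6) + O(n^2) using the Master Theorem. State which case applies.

Master Theorem for T(n) = 56T(n/6) + O(n^2):

a = 56, b = 6, c = 2
log_b(a) = log_6(56) = 2.2466

Case 1: c = 2 < log_6(56) = 2.2466
T(n) = O(n^(log_6 56))

For T(n) = 56T(n/6) + O(n^2): log_6(56) = 2.2466. This is Case 1 of the Master Theorem (c < log_b(a), work dominated by leaves), giving O(n^(log_6 56)).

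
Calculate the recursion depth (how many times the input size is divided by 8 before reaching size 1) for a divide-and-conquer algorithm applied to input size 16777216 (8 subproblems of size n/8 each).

For divide and conquer with division factor 8:

Problem sizes at each level:
Level 0: 16777216
Level 1: 2097152
Level 2: 262144
Level 3: 32768
Level 4: 4096
Level 5: 512
Level 6: 64
Level 7: 8
Level 8: 1

The root is level 0 and the size-1 base case is level 8 (the tree spans levels 0 through 8, i.e. 9 levels counting the root), so the depth is the number of divisions: log_8(16777216) = 8

The recursion tree depth is log_8(16777216) = 8. At each level, the problem size is divided by 8, so it takes 8 divisions to reduce to a base case of size 1. The algorithm makes 8 recursive calls at each level.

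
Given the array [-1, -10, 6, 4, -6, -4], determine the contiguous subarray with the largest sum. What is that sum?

Using Kadane's algorithm on [-1, -10, 6, 4, -6, -4]:

Scanning through the array:
Position 1 (value -10): max_ending_here = -10, max_so_far = -1
Position 2 (value 6): max_ending_here = 6, max_so_far = 6
Position 3 (value 4): max_ending_here = 10, max_so_far = 10
Position 4 (value -6): max_ending_here = 4, max_so_far = 10
Position 5 (value -4): max_ending_here = 0, max_so_far = 10

Maximum subarray: [6, 4]
Maximum sum: 10

The maximum subarray is [6, 4] with sum 10. This subarray runs from index 2 to index 3.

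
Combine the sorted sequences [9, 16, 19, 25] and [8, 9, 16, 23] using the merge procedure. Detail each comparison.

Merging process:

Compare 9 vs 8: take 8 from right. Merged: [8]
Compare 9 vs 9: take 9 from left. Merged: [8, 9]
Compare 16 vs 9: take 9 from right. Merged: [8, 9, 9]
Compare 16 vs 16: take 16 from left. Merged: [8, 9, 9, 16]
Compare 19 vs 16: take 16 from right. Merged: [8, 9, 9, 16, 16]
Compare 19 vs 23: take 19 from left. Merged: [8, 9, 9, 16, 16, 19]
Compare 25 vs 23: take 23 from right. Merged: [8, 9, 9, 16, 16, 19, 23]
Append remaining from left: [25]. Merged: [8, 9, 9, 16, 16, 19, 23, 25]

Final merged array: [8, 9, 9, 16, 16, 19, 23, 25]
Total comparisons: 7

The merged array is [8, 9, 9, 16, 16, 19, 23, 25], requiring 7 comparisons. The merge step runs in O(n) time where n is the total number of elements.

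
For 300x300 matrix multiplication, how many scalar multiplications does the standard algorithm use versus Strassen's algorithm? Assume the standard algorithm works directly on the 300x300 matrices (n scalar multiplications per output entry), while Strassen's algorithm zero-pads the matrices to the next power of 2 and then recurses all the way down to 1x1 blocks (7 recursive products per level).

Matrix multiplication for 300x300 matrices:

Strassen's algorithm requires power-of-2 dimensions. Pad 300x300 to 512x512 (next power of 2).

Standard algorithm: 300^3 = 27000000 multiplications
Strassen's algorithm: 7^(log2(512)) = 7^9 = 40353607 multiplications
Difference: 27000000 - 40353607 = -13353607 (Strassen uses MORE here due to padding overhead — for small or just-over-power-of-2 n, padding can outweigh the per-level savings)

Standard: 27000000 multiplications (300^3). Strassen: 40353607 multiplications (7^9, after padding to 512x512). Strassen reduces 8 recursive multiplications to 7 at each level.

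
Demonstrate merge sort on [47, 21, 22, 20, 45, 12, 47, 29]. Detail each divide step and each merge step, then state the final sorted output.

Merge sort trace:

Split: [47, 21, 22, 20, 45, 12, 47, 29] -> [47, 21, 22, 20] and [45, 12, 47, 29]
  Split: [47, 21, 22, 20] -> [47, 21] and [22, 20]
    Split: [47, 21] -> [47] and [21]
    Merge: [47] + [21] -> [21, 47]
    Split: [22, 20] -> [22] and [20]
    Merge: [22] + [20] -> [20, 22]
  Merge: [21, 47] + [20, 22] -> [20, 21, 22, 47]
  Split: [45, 12, 47, 29] -> [45, 12] and [47, 29]
    Split: [45, 12] -> [45] and [12]
    Merge: [45] + [12] -> [12, 45]
    Split: [47, 29] -> [47] and [29]
    Merge: [47] + [29] -> [29, 47]
  Merge: [12, 45] + [29, 47] -> [12, 29, 45, 47]
Merge: [20, 21, 22, 47] + [12, 29, 45, 47] -> [12, 20, 21, 22, 29, 45, 47, 47]

Final sorted array: [12, 20, 21, 22, 29, 45, 47, 47]

The merge sort proceeds by recursively splitting the array and merging sorted halves.
After all merges, the sorted array is [12, 20, 21, 22, 29, 45, 47, 47].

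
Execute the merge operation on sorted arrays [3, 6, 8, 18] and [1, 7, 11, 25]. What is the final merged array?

Merging process:

Compare 3 vs 1: take 1 from right. Merged: [1]
Compare 3 vs 7: take 3 from left. Merged: [1, 3]
Compare 6 vs 7: take 6 from left. Merged: [1, 3, 6]
Compare 8 vs 7: take 7 from right. Merged: [1, 3, 6, 7]
Compare 8 vs 11: take 8 from left. Merged: [1, 3, 6, 7, 8]
Compare 18 vs 11: take 11 from right. Merged: [1, 3, 6, 7, 8, 11]
Compare 18 vs 25: take 18 from left. Merged: [1, 3, 6, 7, 8, 11, 18]
Append remaining from right: [25]. Merged: [1, 3, 6, 7, 8, 11, 18, 25]

Final merged array: [1, 3, 6, 7, 8, 11, 18, 25]
Total comparisons: 7

The merged array is [1, 3, 6, 7, 8, 11, 18, 25], requiring 7 comparisons. The merge step runs in O(n) time where n is the total number of elements.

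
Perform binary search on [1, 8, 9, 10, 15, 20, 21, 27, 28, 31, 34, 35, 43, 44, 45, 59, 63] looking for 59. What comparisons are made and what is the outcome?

Binary search for 59 in [1, 8, 9, 10, 15, 20, 21, 27, 28, 31, 34, 35, 43, 44, 45, 59, 63]:

lo=0, hi=16, mid=8, arr[mid]=28 -> 28 < 59, search right half
lo=9, hi=16, mid=12, arr[mid]=43 -> 43 < 59, search right half
lo=13, hi=16, mid=14, arr[mid]=45 -> 45 < 59, search right half
lo=15, hi=16, mid=15, arr[mid]=59 -> Found target at index 15!

Binary search finds 59 at index 15 after 4 comparisons. The search repeatedly halves the search space by comparing with the middle element.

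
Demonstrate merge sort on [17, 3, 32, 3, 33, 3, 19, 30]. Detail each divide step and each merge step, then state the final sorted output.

Merge sort trace:

Split: [17, 3, 32, 3, 33, 3, 19, 30] -> [17, 3, 32, 3] and [33, 3, 19, 30]
  Split: [17, 3, 32, 3] -> [17, 3] and [32, 3]
    Split: [17, 3] -> [17] and [3]
    Merge: [17] + [3] -> [3, 17]
    Split: [32, 3] -> [32] and [3]
    Merge: [32] + [3] -> [3, 32]
  Merge: [3, 17] + [3, 32] -> [3, 3, 17, 32]
  Split: [33, 3, 19, 30] -> [33, 3] and [19, 30]
    Split: [33, 3] -> [33] and [3]
    Merge: [33] + [3] -> [3, 33]
    Split: [19, 30] -> [19] and [30]
    Merge: [19] + [30] -> [19, 30]
  Merge: [3, 33] + [19, 30] -> [3, 19, 30, 33]
Merge: [3, 3, 17, 32] + [3, 19, 30, 33] -> [3, 3, 3, 17, 19, 30, 32, 33]

Final sorted array: [3, 3, 3, 17, 19, 30, 32, 33]

The merge sort proceeds by recursively splitting the array and merging sorted halves.
After all merges, the sorted array is [3, 3, 3, 17, 19, 30, 32, 33].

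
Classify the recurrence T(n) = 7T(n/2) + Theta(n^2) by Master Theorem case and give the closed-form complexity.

Master Theorem for T(n) = 7T(n/2) + O(n^2):

a = 7, b = 2, c = 2
log_b(a) = log_2(7) = 2.8074

Case 1: c = 2 < log_2(7) = 2.8074
T(n) = O(n^(log_2 7))

For T(n) = 7T(n/2) + O(n^2): log_2(7) = 2.8074. This is Case 1 of the Master Theorem (c < log_b(a), work dominated by leaves), giving O(n^(log_2 7)).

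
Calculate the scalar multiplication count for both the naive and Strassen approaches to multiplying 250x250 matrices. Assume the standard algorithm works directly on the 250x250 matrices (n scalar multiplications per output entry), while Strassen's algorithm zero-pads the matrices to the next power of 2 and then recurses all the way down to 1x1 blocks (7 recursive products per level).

Matrix multiplication for 250x250 matrices:

Strassen's algorithm requires power-of-2 dimensions. Pad 250x250 to 256x256 (next power of 2).

Standard algorithm: 250^3 = 15625000 multiplications
Strassen's algorithm: 7^(log2(256)) = 7^8 = 5764801 multiplications
Savings: 15625000 - 5764801 = 9860199 multiplications

Standard: 15625000 multiplications (250^3). Strassen: 5764801 multiplications (7^8, after padding to 256x256). Strassen reduces 8 recursive multiplications to 7 at each level.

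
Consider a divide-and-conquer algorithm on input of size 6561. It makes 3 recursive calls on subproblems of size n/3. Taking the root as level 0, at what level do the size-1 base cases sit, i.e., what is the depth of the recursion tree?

For divide and conquer with division factor 3:

Problem sizes at each level:
Level 0: 6561
Level 1: 2187
Level 2: 729
Level 3: 243
Level 4: 81
Level 5: 27
Level 6: 9
Level 7: 3
Level 8: 1

The root is level 0 and the size-1 base case is level 8 (the tree spans levels 0 through 8, i.e. 9 levels counting the root), so the depth is the number of divisions: log_3(6561) = 8

The recursion tree depth is log_3(6561) = 8. At each level, the problem size is divided by 3, so it takes 8 divisions to reduce to a base case of size 1. The algorithm makes 3 recursive calls at each level.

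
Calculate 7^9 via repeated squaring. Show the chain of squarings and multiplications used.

Computing 7^9 by squaring (build up from 7^1; each line after the first costs one multiplication):

7^1 = 7
7^2 = (7^1)^2 = 7^2 = 49
7^4 = (7^2)^2 = 49^2 = 2401
7^8 = (7^4)^2 = 2401^2 = 5764801
7^9 = 7 * 7^8 = 7 * 5764801 = 40353607

Result: 40353607
Multiplications needed: 4 (4 lines after 7^1)

7^9 = 40353607. Using exponentiation by squaring, this requires 4 multiplications. The key idea: if the exponent is even, square the half-power; if odd, multiply by the base once.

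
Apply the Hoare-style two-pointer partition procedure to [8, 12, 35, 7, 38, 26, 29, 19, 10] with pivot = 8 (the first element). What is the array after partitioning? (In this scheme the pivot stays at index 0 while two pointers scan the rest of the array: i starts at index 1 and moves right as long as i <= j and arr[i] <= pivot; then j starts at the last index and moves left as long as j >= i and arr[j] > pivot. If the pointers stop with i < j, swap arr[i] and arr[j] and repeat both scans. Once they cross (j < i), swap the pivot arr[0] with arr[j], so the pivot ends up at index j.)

Hoare-style two-pointer partition with pivot = 8:

Initial array: [8, 12, 35, 7, 38, 26, 29, 19, 10]

Pointers start at i = 1, j = 8.
i stops at index 1 (arr[1]=12 > 8), j stops at index 3 (arr[3]=7 <= 8): swap arr[1] and arr[3], array becomes [8, 7, 35, 12, 38, 26, 29, 19, 10]
i ends at 2, j ends at 1: the pointers have crossed (j < i), so scanning stops.

Swap pivot arr[0] with arr[1] to place pivot at position 1: [7, 8, 35, 12, 38, 26, 29, 19, 10]
Pivot position: 1

After partitioning with pivot 8, the array becomes [7, 8, 35, 12, 38, 26, 29, 19, 10]. The pivot is placed at index 1. All elements to the left of the pivot are <= 8, and all elements to the right are > 8.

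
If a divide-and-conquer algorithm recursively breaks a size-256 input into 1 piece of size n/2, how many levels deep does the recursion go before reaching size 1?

For divide and conquer with division factor 2:

Problem sizes at each level:
Level 0: 256
Level 1: 128
Level 2: 64
Level 3: 32
Level 4: 16
Level 5: 8
Level 6: 4
Level 7: 2
Level 8: 1

The root is level 0 and the size-1 base case is level 8 (the tree spans levels 0 through 8, i.e. 9 levels counting the root), so the depth is the number of divisions: log_2(256) = 8

The recursion tree depth is log_2(256) = 8. At each level, the problem size is divided by 2, so it takes 8 divisions to reduce to a base case of size 1. The algorithm makes 1 recursive call at each level.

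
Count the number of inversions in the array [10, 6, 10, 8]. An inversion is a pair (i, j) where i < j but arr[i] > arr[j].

Finding inversions in [10, 6, 10, 8]:

(0, 1): arr[0]=10 > arr[1]=6
(0, 3): arr[0]=10 > arr[3]=8
(2, 3): arr[2]=10 > arr[3]=8

Total inversions: 3

The array has 3 inversion(s): (0,1), (0,3), (2,3). Each pair (i,j) satisfies i < j and arr[i] > arr[j].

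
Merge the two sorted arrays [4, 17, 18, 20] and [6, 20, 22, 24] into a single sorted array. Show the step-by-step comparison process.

Merging process:

Compare 4 vs 6: take 4 from left. Merged: [4]
Compare 17 vs 6: take 6 from right. Merged: [4, 6]
Compare 17 vs 20: take 17 from left. Merged: [4, 6, 17]
Compare 18 vs 20: take 18 from left. Merged: [4, 6, 17, 18]
Compare 20 vs 20: take 20 from left. Merged: [4, 6, 17, 18, 20]
Append remaining from right: [20, 22, 24]. Merged: [4, 6, 17, 18, 20, 20, 22, 24]

Final merged array: [4, 6, 17, 18, 20, 20, 22, 24]
Total comparisons: 5

The merged array is [4, 6, 17, 18, 20, 20, 22, 24], requiring 5 comparisons. The merge step runs in O(n) time where n is the total number of elements.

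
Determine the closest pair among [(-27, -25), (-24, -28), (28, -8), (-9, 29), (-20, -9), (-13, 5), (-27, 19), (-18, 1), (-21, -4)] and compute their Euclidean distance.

Computing all pairwise distances among 9 points:

d((-27, -25), (-24, -28)) = 4.2426 <-- minimum
d((-27, -25), (28, -8)) = 57.5674
d((-27, -25), (-9, 29)) = 56.921
d((-27, -25), (-20, -9)) = 17.4642
d((-27, -25), (-13, 5)) = 33.1059
d((-27, -25), (-27, 19)) = 44.0
d((-27, -25), (-18, 1)) = 27.5136
d((-27, -25), (-21, -4)) = 21.8403
d((-24, -28), (28, -8)) = 55.7136
d((-24, -28), (-9, 29)) = 58.9406
d((-24, -28), (-20, -9)) = 19.4165
d((-24, -28), (-13, 5)) = 34.7851
d((-24, -28), (-27, 19)) = 47.0956
d((-24, -28), (-18, 1)) = 29.6142
d((-24, -28), (-21, -4)) = 24.1868
d((28, -8), (-9, 29)) = 52.3259
d((28, -8), (-20, -9)) = 48.0104
d((28, -8), (-13, 5)) = 43.0116
d((28, -8), (-27, 19)) = 61.2699
d((28, -8), (-18, 1)) = 46.8722
d((28, -8), (-21, -4)) = 49.163
d((-9, 29), (-20, -9)) = 39.5601
d((-9, 29), (-13, 5)) = 24.3311
d((-9, 29), (-27, 19)) = 20.5913
d((-9, 29), (-18, 1)) = 29.4109
d((-9, 29), (-21, -4)) = 35.1141
d((-20, -9), (-13, 5)) = 15.6525
d((-20, -9), (-27, 19)) = 28.8617
d((-20, -9), (-18, 1)) = 10.198
d((-20, -9), (-21, -4)) = 5.099
d((-13, 5), (-27, 19)) = 19.799
d((-13, 5), (-18, 1)) = 6.4031
d((-13, 5), (-21, -4)) = 12.0416
d((-27, 19), (-18, 1)) = 20.1246
d((-27, 19), (-21, -4)) = 23.7697
d((-18, 1), (-21, -4)) = 5.831

Closest pair: (-27, -25) and (-24, -28) with distance 4.2426

The closest pair is (-27, -25) and (-24, -28) with Euclidean distance 4.2426. For 9 points, brute-force pairwise comparison is shown above. For large n, the divide-and-conquer algorithm (sort by x, recurse on halves, check the dividing strip) achieves O(n log n).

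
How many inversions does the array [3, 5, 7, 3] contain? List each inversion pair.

Finding inversions in [3, 5, 7, 3]:

(1, 3): arr[1]=5 > arr[3]=3
(2, 3): arr[2]=7 > arr[3]=3

Total inversions: 2

The array has 2 inversion(s): (1,3), (2,3). Each pair (i,j) satisfies i < j and arr[i] > arr[j].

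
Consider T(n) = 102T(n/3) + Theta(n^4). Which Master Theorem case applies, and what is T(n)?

Master Theorem for T(n) = 102T(n/3) + O(n^4):

a = 102, b = 3, c = 4
log_b(a) = log_3(102) = 4.2098

Case 1: c = 4 < log_3(102) = 4.2098
T(n) = O(n^(log_3 102))

For T(n) = 102T(n/3) + O(n^4): log_3(102) = 4.2098. This is Case 1 of the Master Theorem (c < log_b(a), work dominated by leaves), giving O(n^(log_3 102)).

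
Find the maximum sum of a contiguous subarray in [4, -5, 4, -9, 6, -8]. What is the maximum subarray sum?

Using Kadane's algorithm on [4, -5, 4, -9, 6, -8]:

Scanning through the array:
Position 1 (value -5): max_ending_here = -1, max_so_far = 4
Position 2 (value 4): max_ending_here = 4, max_so_far = 4
Position 3 (value -9): max_ending_here = -5, max_so_far = 4
Position 4 (value 6): max_ending_here = 6, max_so_far = 6
Position 5 (value -8): max_ending_here = -2, max_so_far = 6

Maximum subarray: [6]
Maximum sum: 6

The maximum subarray is [6] with sum 6. This subarray runs from index 4 to index 4.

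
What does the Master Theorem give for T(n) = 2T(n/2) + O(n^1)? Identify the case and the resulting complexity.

Master Theorem for T(n) = 2T(n/2) + O(n^1):

a = 2, b = 2, c = 1
log_b(a) = log_2(2) = 1.0000

Case 2: c = 1 = log_2(2) = 1.0000
T(n) = O(n^1 log n) = O(n log n)

For T(n) = 2T(n/2) + O(n^1): log_2(2) = 1.0000. This is Case 2 of the Master Theorem (c = log_b(a), equal work at all levels), giving O(n log n).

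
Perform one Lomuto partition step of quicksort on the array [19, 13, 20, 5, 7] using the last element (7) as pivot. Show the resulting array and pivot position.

Lomuto partition with pivot = 7:

Initial array: [19, 13, 20, 5, 7]

arr[0]=19 > 7: no swap
arr[1]=13 > 7: no swap
arr[2]=20 > 7: no swap
arr[3]=5 <= 7: swap with position 0, array becomes [5, 13, 20, 19, 7]

Place pivot at position 1: [5, 7, 20, 19, 13]
Pivot position: 1

After partitioning with pivot 7, the array becomes [5, 7, 20, 19, 13]. The pivot is placed at index 1. All elements to the left of the pivot are <= 7, and all elements to the right are > 7.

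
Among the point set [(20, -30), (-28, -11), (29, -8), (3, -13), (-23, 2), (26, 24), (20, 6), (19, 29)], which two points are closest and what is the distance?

Computing all pairwise distances among 8 points:

d((20, -30), (-28, -11)) = 51.6236
d((20, -30), (29, -8)) = 23.7697
d((20, -30), (3, -13)) = 24.0416
d((20, -30), (-23, 2)) = 53.6004
d((20, -30), (26, 24)) = 54.3323
d((20, -30), (20, 6)) = 36.0
d((20, -30), (19, 29)) = 59.0085
d((-28, -11), (29, -8)) = 57.0789
d((-28, -11), (3, -13)) = 31.0644
d((-28, -11), (-23, 2)) = 13.9284
d((-28, -11), (26, 24)) = 64.3506
d((-28, -11), (20, 6)) = 50.9215
d((-28, -11), (19, 29)) = 61.7171
d((29, -8), (3, -13)) = 26.4764
d((29, -8), (-23, 2)) = 52.9528
d((29, -8), (26, 24)) = 32.1403
d((29, -8), (20, 6)) = 16.6433
d((29, -8), (19, 29)) = 38.3275
d((3, -13), (-23, 2)) = 30.0167
d((3, -13), (26, 24)) = 43.566
d((3, -13), (20, 6)) = 25.4951
d((3, -13), (19, 29)) = 44.9444
d((-23, 2), (26, 24)) = 53.7122
d((-23, 2), (20, 6)) = 43.1856
d((-23, 2), (19, 29)) = 49.93
d((26, 24), (20, 6)) = 18.9737
d((26, 24), (19, 29)) = 8.6023 <-- minimum
d((20, 6), (19, 29)) = 23.0217

Closest pair: (26, 24) and (19, 29) with distance 8.6023

The closest pair is (26, 24) and (19, 29) with Euclidean distance 8.6023. For 8 points, brute-force pairwise comparison is shown above. For large n, the divide-and-conquer algorithm (sort by x, recurse on halves, check the dividing strip) achieves O(n log n).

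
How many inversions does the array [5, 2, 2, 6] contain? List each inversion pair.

Finding inversions in [5, 2, 2, 6]:

(0, 1): arr[0]=5 > arr[1]=2
(0, 2): arr[0]=5 > arr[2]=2

Total inversions: 2

The array has 2 inversion(s): (0,1), (0,2). Each pair (i,j) satisfies i < j and arr[i] > arr[j].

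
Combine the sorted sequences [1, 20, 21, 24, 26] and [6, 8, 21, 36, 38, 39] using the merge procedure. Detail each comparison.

Merging process:

Compare 1 vs 6: take 1 from left. Merged: [1]
Compare 20 vs 6: take 6 from right. Merged: [1, 6]
Compare 20 vs 8: take 8 from right. Merged: [1, 6, 8]
Compare 20 vs 21: take 20 from left. Merged: [1, 6, 8, 20]
Compare 21 vs 21: take 21 from left. Merged: [1, 6, 8, 20, 21]
Compare 24 vs 21: take 21 from right. Merged: [1, 6, 8, 20, 21, 21]
Compare 24 vs 36: take 24 from left. Merged: [1, 6, 8, 20, 21, 21, 24]
Compare 26 vs 36: take 26 from left. Merged: [1, 6, 8, 20, 21, 21, 24, 26]
Append remaining from right: [36, 38, 39]. Merged: [1, 6, 8, 20, 21, 21, 24, 26, 36, 38, 39]

Final merged array: [1, 6, 8, 20, 21, 21, 24, 26, 36, 38, 39]
Total comparisons: 8

The merged array is [1, 6, 8, 20, 21, 21, 24, 26, 36, 38, 39], requiring 8 comparisons. The merge step runs in O(n) time where n is the total number of elements.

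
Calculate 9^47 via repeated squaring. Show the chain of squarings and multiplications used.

Computing 9^47 by squaring (build up from 9^1; each line after the first costs one multiplication):

9^1 = 9
9^2 = (9^1)^2 = 9^2 = 81
9^4 = (9^2)^2 = 81^2 = 6561
9^5 = 9 * 9^4 = 9 * 6561 = 59049
9^10 = (9^5)^2 = 59049^2 = 3486784401
9^11 = 9 * 9^10 = 9 * 3486784401 = 31381059609
9^22 = (9^11)^2 = 31381059609^2 = 984770902183611232881
9^23 = 9 * 9^22 = 9 * 984770902183611232881 = 8862938119652501095929
9^46 = (9^23)^2 = 8862938119652501095929^2 = 78551672112789411833022577315290546060373041
9^47 = 9 * 9^46 = 9 * 78551672112789411833022577315290546060373041 = 706965049015104706497203195837614914543357369

Result: 706965049015104706497203195837614914543357369
Multiplications needed: 9 (9 lines after 9^1)

9^47 = 706965049015104706497203195837614914543357369. Using exponentiation by squaring, this requires 9 multiplications. The key idea: if the exponent is even, square the half-power; if odd, multiply by the base once.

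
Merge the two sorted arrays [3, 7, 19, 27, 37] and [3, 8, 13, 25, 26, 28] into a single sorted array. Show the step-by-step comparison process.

Merging process:

Compare 3 vs 3: take 3 from left. Merged: [3]
Compare 7 vs 3: take 3 from right. Merged: [3, 3]
Compare 7 vs 8: take 7 from left. Merged: [3, 3, 7]
Compare 19 vs 8: take 8 from right. Merged: [3, 3, 7, 8]
Compare 19 vs 13: take 13 from right. Merged: [3, 3, 7, 8, 13]
Compare 19 vs 25: take 19 from left. Merged: [3, 3, 7, 8, 13, 19]
Compare 27 vs 25: take 25 from right. Merged: [3, 3, 7, 8, 13, 19, 25]
Compare 27 vs 26: take 26 from right. Merged: [3, 3, 7, 8, 13, 19, 25, 26]
Compare 27 vs 28: take 27 from left. Merged: [3, 3, 7, 8, 13, 19, 25, 26, 27]
Compare 37 vs 28: take 28 from right. Merged: [3, 3, 7, 8, 13, 19, 25, 26, 27, 28]
Append remaining from left: [37]. Merged: [3, 3, 7, 8, 13, 19, 25, 26, 27, 28, 37]

Final merged array: [3, 3, 7, 8, 13, 19, 25, 26, 27, 28, 37]
Total comparisons: 10

The merged array is [3, 3, 7, 8, 13, 19, 25, 26, 27, 28, 37], requiring 10 comparisons. The merge step runs in O(n) time where n is the total number of elements.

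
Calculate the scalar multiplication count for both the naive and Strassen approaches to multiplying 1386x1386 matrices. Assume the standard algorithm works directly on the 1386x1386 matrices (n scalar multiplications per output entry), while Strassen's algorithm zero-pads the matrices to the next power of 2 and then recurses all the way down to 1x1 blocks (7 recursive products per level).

Matrix multiplication for 1386x1386 matrices:

Strassen's algorithm requires power-of-2 dimensions. Pad 1386x1386 to 2048x2048 (next power of 2).

Standard algorithm: 1386^3 = 2662500456 multiplications
Strassen's algorithm: 7^(log2(2048)) = 7^11 = 1977326743 multiplications
Savings: 2662500456 - 1977326743 = 685173713 multiplications

Standard: 2662500456 multiplications (1386^3). Strassen: 1977326743 multiplications (7^11, after padding to 2048x2048). Strassen reduces 8 recursive multiplications to 7 at each level.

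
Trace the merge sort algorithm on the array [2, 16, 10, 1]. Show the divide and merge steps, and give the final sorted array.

Merge sort trace:

Split: [2, 16, 10, 1] -> [2, 16] and [10, 1]
  Split: [2, 16] -> [2] and [16]
  Merge: [2] + [16] -> [2, 16]
  Split: [10, 1] -> [10] and [1]
  Merge: [10] + [1] -> [1, 10]
Merge: [2, 16] + [1, 10] -> [1, 2, 10, 16]

Final sorted array: [1, 2, 10, 16]

The merge sort proceeds by recursively splitting the array and merging sorted halves.
After all merges, the sorted array is [1, 2, 10, 16].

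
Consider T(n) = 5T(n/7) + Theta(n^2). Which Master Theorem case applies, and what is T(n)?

Master Theorem for T(n) = 5T(n/7) + O(n^2):

a = 5, b = 7, c = 2
log_b(a) = log_7(5) = 0.8271

Case 3: c = 2 > log_7(5) = 0.8271
T(n) = O(n^2) = O(n^2)

For T(n) = 5T(n/7) + O(n^2): log_7(5) = 0.8271. This is Case 3 of the Master Theorem (c > log_b(a), work dominated by root), giving O(n^2).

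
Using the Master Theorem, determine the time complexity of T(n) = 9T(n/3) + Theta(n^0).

Master Theorem for T(n) = 9T(n/3) + O(n^0):

a = 9, b = 3, c = 0
log_b(a) = log_3(9) = 2.0000

Case 1: c = 0 < log_3(9) = 2.0000
T(n) = O(n^(log_3 9)) = O(n^2)

For T(n) = 9T(n/3) + O(n^0): log_3(9) = 2.0000. This is Case 1 of the Master Theorem (c < log_b(a), work dominated by leaves), giving O(n^2).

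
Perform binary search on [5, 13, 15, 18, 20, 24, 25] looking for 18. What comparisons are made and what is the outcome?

Binary search for 18 in [5, 13, 15, 18, 20, 24, 25]:

lo=0, hi=6, mid=3, arr[mid]=18 -> Found target at index 3!

Binary search finds 18 at index 3 after 1 comparisons. The search repeatedly halves the search space by comparing with the middle element.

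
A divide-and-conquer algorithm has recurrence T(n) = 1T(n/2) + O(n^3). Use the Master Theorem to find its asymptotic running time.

Master Theorem for T(n) = 1T(n/2) + O(n^3):

a = 1, b = 2, c = 3
log_b(a) = log_2(1) = 0.0000

Case 3: c = 3 > log_2(1) = 0.0000
T(n) = O(n^3) = O(n^3)

For T(n) = 1T(n/2) + O(n^3): log_2(1) = 0.0000. This is Case 3 of the Master Theorem (c > log_b(a), work dominated by root), giving O(n^3).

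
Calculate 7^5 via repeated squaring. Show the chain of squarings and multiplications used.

Computing 7^5 by squaring (build up from 7^1; each line after the first costs one multiplication):

7^1 = 7
7^2 = (7^1)^2 = 7^2 = 49
7^4 = (7^2)^2 = 49^2 = 2401
7^5 = 7 * 7^4 = 7 * 2401 = 16807

Result: 16807
Multiplications needed: 3 (3 lines after 7^1)

7^5 = 16807. Using exponentiation by squaring, this requires 3 multiplications. The key idea: if the exponent is even, square the half-power; if odd, multiply by the base once.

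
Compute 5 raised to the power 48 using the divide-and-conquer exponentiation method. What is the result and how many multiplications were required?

Computing 5^48 by squaring (build up from 5^1; each line after the first costs one multiplication):

5^1 = 5
5^2 = (5^1)^2 = 5^2 = 25
5^3 = 5 * 5^2 = 5 * 25 = 125
5^6 = (5^3)^2 = 125^2 = 15625
5^12 = (5^6)^2 = 15625^2 = 244140625
5^24 = (5^12)^2 = 244140625^2 = 59604644775390625
5^48 = (5^24)^2 = 59604644775390625^2 = 3552713678800500929355621337890625

Result: 3552713678800500929355621337890625
Multiplications needed: 6 (6 lines after 5^1)

5^48 = 3552713678800500929355621337890625. Using exponentiation by squaring, this requires 6 multiplications. The key idea: if the exponent is even, square the half-power; if odd, multiply by the base once.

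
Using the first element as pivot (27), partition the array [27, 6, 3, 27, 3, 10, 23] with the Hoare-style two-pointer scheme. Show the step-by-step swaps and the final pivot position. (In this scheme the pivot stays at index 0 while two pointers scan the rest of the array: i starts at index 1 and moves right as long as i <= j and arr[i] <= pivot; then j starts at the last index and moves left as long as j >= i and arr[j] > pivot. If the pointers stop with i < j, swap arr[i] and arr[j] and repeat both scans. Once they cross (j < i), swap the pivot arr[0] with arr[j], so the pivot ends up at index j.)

Hoare-style two-pointer partition with pivot = 27:

Initial array: [27, 6, 3, 27, 3, 10, 23]

Pointers start at i = 1, j = 6.
i ends at 7, j ends at 6: the pointers have crossed (j < i), so scanning stops.

Swap pivot arr[0] with arr[6] to place pivot at position 6: [23, 6, 3, 27, 3, 10, 27]
Pivot position: 6

After partitioning with pivot 27, the array becomes [23, 6, 3, 27, 3, 10, 27]. The pivot is placed at index 6. All elements to the left of the pivot are <= 27, and all elements to the right are > 27.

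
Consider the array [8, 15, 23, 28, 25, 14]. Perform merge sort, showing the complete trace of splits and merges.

Merge sort trace:

Split: [8, 15, 23, 28, 25, 14] -> [8, 15, 23] and [28, 25, 14]
  Split: [8, 15, 23] -> [8] and [15, 23]
    Split: [15, 23] -> [15] and [23]
    Merge: [15] + [23] -> [15, 23]
  Merge: [8] + [15, 23] -> [8, 15, 23]
  Split: [28, 25, 14] -> [28] and [25, 14]
    Split: [25, 14] -> [25] and [14]
    Merge: [25] + [14] -> [14, 25]
  Merge: [28] + [14, 25] -> [14, 25, 28]
Merge: [8, 15, 23] + [14, 25, 28] -> [8, 14, 15, 23, 25, 28]

Final sorted array: [8, 14, 15, 23, 25, 28]

The merge sort proceeds by recursively splitting the array and merging sorted halves.
After all merges, the sorted array is [8, 14, 15, 23, 25, 28].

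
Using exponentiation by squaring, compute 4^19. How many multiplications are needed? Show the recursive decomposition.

Computing 4^19 by squaring (build up from 4^1; each line after the first costs one multiplication):

4^1 = 4
4^2 = (4^1)^2 = 4^2 = 16
4^4 = (4^2)^2 = 16^2 = 256
4^8 = (4^4)^2 = 256^2 = 65536
4^9 = 4 * 4^8 = 4 * 65536 = 262144
4^18 = (4^9)^2 = 262144^2 = 68719476736
4^19 = 4 * 4^18 = 4 * 68719476736 = 274877906944

Result: 274877906944
Multiplications needed: 6 (6 lines after 4^1)

4^19 = 274877906944. Using exponentiation by squaring, this requires 6 multiplications. The key idea: if the exponent is even, square the half-power; if odd, multiply by the base once.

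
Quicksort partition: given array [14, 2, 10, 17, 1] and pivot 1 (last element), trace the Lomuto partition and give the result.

Lomuto partition with pivot = 1:

Initial array: [14, 2, 10, 17, 1]

arr[0]=14 > 1: no swap
arr[1]=2 > 1: no swap
arr[2]=10 > 1: no swap
arr[3]=17 > 1: no swap

Place pivot at position 0: [1, 2, 10, 17, 14]
Pivot position: 0

After partitioning with pivot 1, the array becomes [1, 2, 10, 17, 14]. The pivot is placed at index 0. All elements to the left of the pivot are <= 1, and all elements to the right are > 1.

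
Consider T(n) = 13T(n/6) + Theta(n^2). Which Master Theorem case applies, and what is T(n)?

Master Theorem for T(n) = 13T(n/6) + O(n^2):

a = 13, b = 6, c = 2
log_b(a) = log_6(13) = 1.4315

Case 3: c = 2 > log_6(13) = 1.4315
T(n) = O(n^2) = O(n^2)

For T(n) = 13T(n/6) + O(n^2): log_6(13) = 1.4315. This is Case 3 of the Master Theorem (c > log_b(a), work dominated by root), giving O(n^2).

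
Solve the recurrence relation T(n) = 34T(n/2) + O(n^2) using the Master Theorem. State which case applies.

Master Theorem for T(n) = 34T(n/2) + O(n^2):

a = 34, b = 2, c = 2
log_b(a) = log_2(34) = 5.0875

Case 1: c = 2 < log_2(34) = 5.0875
T(n) = O(n^(log_2 34))

For T(n) = 34T(n/2) + O(n^2): log_2(34) = 5.0875. This is Case 1 of the Master Theorem (c < log_b(a), work dominated by leaves), giving O(n^(log_2 34)).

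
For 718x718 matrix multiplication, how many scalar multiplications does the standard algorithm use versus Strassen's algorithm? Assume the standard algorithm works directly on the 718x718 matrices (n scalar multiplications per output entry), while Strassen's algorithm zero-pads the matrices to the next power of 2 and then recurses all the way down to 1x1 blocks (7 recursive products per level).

Matrix multiplication for 718x718 matrices:

Strassen's algorithm requires power-of-2 dimensions. Pad 718x718 to 1024x1024 (next power of 2).

Standard algorithm: 718^3 = 370146232 multiplications
Strassen's algorithm: 7^(log2(1024)) = 7^10 = 282475249 multiplications
Savings: 370146232 - 282475249 = 87670983 multiplications

Standard: 370146232 multiplications (718^3). Strassen: 282475249 multiplications (7^10, after padding to 1024x1024). Strassen reduces 8 recursive multiplications to 7 at each level.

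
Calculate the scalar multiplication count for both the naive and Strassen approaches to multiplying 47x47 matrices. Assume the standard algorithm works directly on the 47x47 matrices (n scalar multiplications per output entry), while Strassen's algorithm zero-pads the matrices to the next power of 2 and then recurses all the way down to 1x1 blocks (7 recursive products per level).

Matrix multiplication for 47x47 matrices:

Strassen's algorithm requires power-of-2 dimensions. Pad 47x47 to 64x64 (next power of 2).

Standard algorithm: 47^3 = 103823 multiplications
Strassen's algorithm: 7^(log2(64)) = 7^6 = 117649 multiplications
Difference: 103823 - 117649 = -13826 (Strassen uses MORE here due to padding overhead — for small or just-over-power-of-2 n, padding can outweigh the per-level savings)

Standard: 103823 multiplications (47^3). Strassen: 117649 multiplications (7^6, after padding to 64x64). Strassen reduces 8 recursive multiplications to 7 at each level.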